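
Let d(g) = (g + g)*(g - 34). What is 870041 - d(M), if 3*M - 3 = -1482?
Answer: 350419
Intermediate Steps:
M = -493 (M = 1 + (⅓)*(-1482) = 1 - 494 = -493)
d(g) = 2*g*(-34 + g) (d(g) = (2*g)*(-34 + g) = 2*g*(-34 + g))
870041 - d(M) = 870041 - 2*(-493)*(-34 - 493) = 870041 - 2*(-493)*(-527) = 870041 - 1*519622 = 870041 - 519622 = 350419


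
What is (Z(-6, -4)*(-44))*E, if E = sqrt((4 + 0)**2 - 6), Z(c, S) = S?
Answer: 176*sqrt(10) ≈ 556.56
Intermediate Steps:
E = sqrt(10) (E = sqrt(4**2 - 6) = sqrt(16 - 6) = sqrt(10) ≈ 3.1623)
(Z(-6, -4)*(-44))*E = (-4*(-44))*sqrt(10) = 176*sqrt(10)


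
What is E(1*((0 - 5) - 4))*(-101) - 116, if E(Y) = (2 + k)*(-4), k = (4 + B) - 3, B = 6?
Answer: 3520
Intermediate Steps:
k = 7 (k = (4 + 6) - 3 = 10 - 3 = 7)
E(Y) = -36 (E(Y) = (2 + 7)*(-4) = 9*(-4) = -36)
E(1*((0 - 5) - 4))*(-101) - 116 = -36*(-101) - 116 = 3636 - 116 = 3520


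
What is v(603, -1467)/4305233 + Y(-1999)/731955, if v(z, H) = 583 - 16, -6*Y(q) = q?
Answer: 11096271677/18907420923090 ≈ 0.00058687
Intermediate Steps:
Y(q) = -q/6
v(z, H) = 567
v(603, -1467)/4305233 + Y(-1999)/731955 = 567/4305233 - 1/6*(-1999)/731955 = 567*(1/4305233) + (1999/6)*(1/731955) = 567/4305233 + 1999/4391730 = 11096271677/18907420923090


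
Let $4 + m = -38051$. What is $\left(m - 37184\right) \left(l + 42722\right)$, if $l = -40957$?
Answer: $-132796835$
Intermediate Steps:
$m = -38055$ ($m = -4 - 38051 = -38055$)
$\left(m - 37184\right) \left(l + 42722\right) = \left(-38055 - 37184\right) \left(-40957 + 42722\right) = \left(-75239\right) 1765 = -132796835$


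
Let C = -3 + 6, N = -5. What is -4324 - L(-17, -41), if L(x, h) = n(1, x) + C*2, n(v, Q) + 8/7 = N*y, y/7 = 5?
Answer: -29077/7 ≈ -4153.9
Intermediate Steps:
C = 3
y = 35 (y = 7*5 = 35)
n(v, Q) = -1233/7 (n(v, Q) = -8/7 - 5*35 = -8/7 - 175 = -1233/7)
L(x, h) = -1191/7 (L(x, h) = -1233/7 + 3*2 = -1233/7 + 6 = -1191/7)
-4324 - L(-17, -41) = -4324 - 1*(-1191/7) = -4324 + 1191/7 = -29077/7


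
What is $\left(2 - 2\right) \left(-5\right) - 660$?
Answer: $-660$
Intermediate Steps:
$\left(2 - 2\right) \left(-5\right) - 660 = 0 \left(-5\right) - 660 = 0 - 660 = -660$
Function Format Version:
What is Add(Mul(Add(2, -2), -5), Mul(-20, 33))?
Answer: -660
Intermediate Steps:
Add(Mul(Add(2, -2), -5), Mul(-20, 33)) = Add(Mul(0, -5), -660) = Add(0, -660) = -660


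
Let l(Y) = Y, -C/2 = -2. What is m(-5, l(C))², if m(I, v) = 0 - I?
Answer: 25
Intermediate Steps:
C = 4 (C = -2*(-2) = 4)
m(I, v) = -I
m(-5, l(C))² = (-1*(-5))² = 5² = 25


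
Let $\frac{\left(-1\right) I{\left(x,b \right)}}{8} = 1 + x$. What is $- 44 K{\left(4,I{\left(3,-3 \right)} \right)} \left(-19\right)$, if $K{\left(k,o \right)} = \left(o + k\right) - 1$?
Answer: $-24244$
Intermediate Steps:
$I{\left(x,b \right)} = -8 - 8 x$ ($I{\left(x,b \right)} = - 8 \left(1 + x\right) = -8 - 8 x$)
$K{\left(k,o \right)} = -1 + k + o$ ($K{\left(k,o \right)} = \left(k + o\right) - 1 = -1 + k + o$)
$- 44 K{\left(4,I{\left(3,-3 \right)} \right)} \left(-19\right) = - 44 \left(-1 + 4 - 32\right) \left(-19\right) = \left(-44\right) \left(-29\right) \left(-19\right) = 1276 \left(-19\right) = -24244$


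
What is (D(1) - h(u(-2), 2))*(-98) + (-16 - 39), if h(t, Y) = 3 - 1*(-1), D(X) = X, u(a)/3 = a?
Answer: 239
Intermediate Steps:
u(a) = 3*a
h(t, Y) = 4 (h(t, Y) = 3 + 1 = 4)
(D(1) - h(u(-2), 2))*(-98) + (-16 - 39) = (1 - 1*4)*(-98) + (-16 - 39) = (1 - 4)*(-98) - 55 = -3*(-98) - 55 = 294 - 55 = 239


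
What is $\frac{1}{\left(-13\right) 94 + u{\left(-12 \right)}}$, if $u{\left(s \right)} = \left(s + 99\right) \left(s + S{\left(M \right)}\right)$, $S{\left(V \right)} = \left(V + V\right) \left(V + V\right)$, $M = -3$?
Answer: $\frac{1}{866} \approx 0.0011547$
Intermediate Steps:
$S{\left(V \right)} = 4 V^{2}$ ($S{\left(V \right)} = 2 V 2 V = 4 V^{2}$)
$u{\left(s \right)} = \left(36 + s\right) \left(99 + s\right)$ ($u{\left(s \right)} = \left(s + 99\right) \left(s + 4 \left(-3\right)^{2}\right) = \left(99 + s\right) \left(s + 4 \cdot 9\right) = \left(99 + s\right) \left(s + 36\right) = \left(99 + s\right) \left(36 + s\right) = \left(36 + s\right) \left(99 + s\right)$)
$\frac{1}{\left(-13\right) 94 + u{\left(-12 \right)}} = \frac{1}{\left(-13\right) 94 + \left(3564 + \left(-12\right)^{2} + 135 \left(-12\right)\right)} = \frac{1}{-1222 + \left(3564 + 144 - 1620\right)} = \frac{1}{-1222 + 2088} = \frac{1}{866}$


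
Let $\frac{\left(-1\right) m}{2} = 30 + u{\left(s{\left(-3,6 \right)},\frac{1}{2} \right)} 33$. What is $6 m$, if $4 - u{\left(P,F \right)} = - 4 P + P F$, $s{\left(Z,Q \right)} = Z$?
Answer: $2214$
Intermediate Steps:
$u{\left(P,F \right)} = 4 + 4 P - F P$ ($u{\left(P,F \right)} = 4 - \left(- 4 P + P F\right) = 4 - \left(- 4 P + F P\right) = 4 + 4 P - F P$)
$m = 369$ ($m = - 2 \left(30 + \left(4 + 4 \left(-3\right) - \frac{1}{2} \left(-3\right)\right) 33\right) = - 2 \left(30 + \left(4 - 12 - \frac{1}{2} \left(-3\right)\right) 33\right) = - 2 \left(30 + \left(4 - 12 + \frac{3}{2}\right) 33\right) = - 2 \left(30 - \frac{429}{2}\right) = \left(-2\right) \left(- \frac{369}{2}\right) = 369$)
$6 m = 6 \cdot 369 = 2214$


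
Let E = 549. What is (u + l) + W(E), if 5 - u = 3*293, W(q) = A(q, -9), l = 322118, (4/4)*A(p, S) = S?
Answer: 321235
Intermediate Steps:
A(p, S) = S
W(q) = -9
u = -874 (u = 5 - 3*293 = 5 - 1*879 = 5 - 879 = -874)
(u + l) + W(E) = (-874 + 322118) - 9 = 321244 - 9 = 321235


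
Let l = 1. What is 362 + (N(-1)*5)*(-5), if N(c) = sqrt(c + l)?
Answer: 362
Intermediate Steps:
N(c) = sqrt(1 + c) (N(c) = sqrt(c + 1) = sqrt(1 + c))
362 + (N(-1)*5)*(-5) = 362 + (sqrt(1 - 1)*5)*(-5) = 362 + (sqrt(0)*5)*(-5) = 362 + (0*5)*(-5) = 362 + 0*(-5) = 362 + 0 = 362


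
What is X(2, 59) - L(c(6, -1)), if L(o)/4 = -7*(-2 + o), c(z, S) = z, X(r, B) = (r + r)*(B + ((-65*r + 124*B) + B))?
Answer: 29328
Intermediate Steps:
X(r, B) = 2*r*(-65*r + 126*B) (X(r, B) = (2*r)*(B + (-65*r + 125*B)) = (2*r)*(-65*r + 126*B) = 2*r*(-65*r + 126*B))
L(o) = 56 - 28*o (L(o) = 4*(-7*(-2 + o)) = 4*(14 - 7*o) = 56 - 28*o)
X(2, 59) - L(c(6, -1)) = 2*2*(-65*2 + 126*59) - (56 - 28*6) = 2*2*(-130 + 7434) - (56 - 168) = 2*2*7304 - 1*(-112) = 29216 + 112 = 29328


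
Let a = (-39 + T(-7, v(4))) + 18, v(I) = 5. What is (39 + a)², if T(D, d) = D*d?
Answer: 289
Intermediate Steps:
a = -56 (a = (-39 - 7*5) + 18 = (-39 - 35) + 18 = -74 + 18 = -56)
(39 + a)² = (39 - 56)² = (-17)² = 289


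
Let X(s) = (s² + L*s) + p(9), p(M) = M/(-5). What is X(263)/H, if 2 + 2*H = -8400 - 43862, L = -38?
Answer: -147933/65330 ≈ -2.2644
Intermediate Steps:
p(M) = -M/5 (p(M) = M*(-⅕) = -M/5)
X(s) = -9/5 + s² - 38*s (X(s) = (s² - 38*s) - ⅕*9 = (s² - 38*s) - 9/5 = -9/5 + s² - 38*s)
H = -26132 (H = -1 + (-8400 - 43862)/2 = -1 + (½)*(-52262) = -1 - 26131 = -26132)
X(263)/H = (-9/5 + 263² - 38*263)/(-26132) = (-9/5 + 69169 - 9994)*(-1/26132) = (295866/5)*(-1/26132) = -147933/65330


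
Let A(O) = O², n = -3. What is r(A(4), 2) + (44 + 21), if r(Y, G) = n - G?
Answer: 60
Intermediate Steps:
r(Y, G) = -3 - G
r(A(4), 2) + (44 + 21) = (-3 - 1*2) + (44 + 21) = (-3 - 2) + 65 = -5 + 65 = 60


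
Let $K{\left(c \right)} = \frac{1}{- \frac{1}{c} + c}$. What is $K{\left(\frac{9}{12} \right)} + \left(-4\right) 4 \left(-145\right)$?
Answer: $\frac{16228}{7} \approx 2318.3$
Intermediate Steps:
$K{\left(c \right)} = \frac{1}{c - \frac{1}{c}}$
$K{\left(\frac{9}{12} \right)} + \left(-4\right) 4 \left(-145\right) = \frac{9 \cdot \frac{1}{12}}{-1 + \left(\frac{9}{12}\right)^{2}} + \left(-4\right) 4 \left(-145\right) = \frac{9 \cdot \frac{1}{12}}{-1 + \left(9 \cdot \frac{1}{12}\right)^{2}} - -2320 = \frac{3}{4 \left(-1 + \left(\frac{3}{4}\right)^{2}\right)} + 2320 = \frac{3}{4 \left(-1 + \frac{9}{16}\right)} + 2320 = \frac{3}{4 \left(- \frac{7}{16}\right)} + 2320 = \frac{3}{4} \left(- \frac{16}{7}\right) + 2320 = - \frac{12}{7} + 2320 = \frac{16228}{7}$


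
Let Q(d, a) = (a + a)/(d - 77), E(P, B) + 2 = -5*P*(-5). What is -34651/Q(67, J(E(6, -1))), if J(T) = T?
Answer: 173255/148 ≈ 1170.6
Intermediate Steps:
E(P, B) = -2 + 25*P (E(P, B) = -2 - 5*P*(-5) = -2 + 25*P)
Q(d, a) = 2*a/(-77 + d) (Q(d, a) = (2*a)/(-77 + d) = 2*a/(-77 + d))
-34651/Q(67, J(E(6, -1))) = -34651*(-77 + 67)/(2*(-2 + 25*6)) = -34651*(-5/(-2 + 150)) = -34651/(2*148*(-⅒)) = -34651/(-148/5) = -34651*(-5/148) = 173255/148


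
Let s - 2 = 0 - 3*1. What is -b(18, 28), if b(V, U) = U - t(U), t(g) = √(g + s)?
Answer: -28 + 3*√3 ≈ -22.804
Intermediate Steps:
s = -1 (s = 2 + (0 - 3*1) = 2 + (0 - 3) = 2 - 3 = -1)
t(g) = √(-1 + g) (t(g) = √(g - 1) = √(-1 + g))
b(V, U) = U - √(-1 + U)
-b(18, 28) = -(28 - √(-1 + 28)) = -(28 - √27) = -(28 - 3*√3) = -28 + 3*√3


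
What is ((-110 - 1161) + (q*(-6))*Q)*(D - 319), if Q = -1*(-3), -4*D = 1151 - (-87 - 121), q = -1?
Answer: 3301655/4 ≈ 8.2541e+5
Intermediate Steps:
D = -1359/4 (D = -(1151 - (-87 - 121))/4 = -(1151 - 1*(-208))/4 = -(1151 + 208)/4 = -1/4*1359 = -1359/4 ≈ -339.75)
Q = 3
((-110 - 1161) + (q*(-6))*Q)*(D - 319) = ((-110 - 1161) - 1*(-6)*3)*(-1359/4 - 319) = (-1271 + 6*3)*(-2635/4) = (-1271 + 18)*(-2635/4) = -1253*(-2635/4) = 3301655/4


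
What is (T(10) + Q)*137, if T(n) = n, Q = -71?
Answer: -8357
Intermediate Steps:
(T(10) + Q)*137 = (10 - 71)*137 = -61*137 = -8357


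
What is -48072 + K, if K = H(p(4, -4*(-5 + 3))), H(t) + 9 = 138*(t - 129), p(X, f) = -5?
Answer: -66573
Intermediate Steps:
H(t) = -17811 + 138*t (H(t) = -9 + 138*(t - 129) = -9 + 138*(-129 + t) = -9 + (-17802 + 138*t) = -17811 + 138*t)
K = -18501 (K = -17811 + 138*(-5) = -17811 - 690 = -18501)
-48072 + K = -48072 - 18501 = -66573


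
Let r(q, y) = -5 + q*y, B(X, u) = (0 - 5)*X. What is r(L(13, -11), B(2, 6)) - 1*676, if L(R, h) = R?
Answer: -811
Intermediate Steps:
B(X, u) = -5*X
r(L(13, -11), B(2, 6)) - 1*676 = (-5 + 13*(-5*2)) - 1*676 = (-5 + 13*(-10)) - 676 = (-5 - 130) - 676 = -135 - 676 = -811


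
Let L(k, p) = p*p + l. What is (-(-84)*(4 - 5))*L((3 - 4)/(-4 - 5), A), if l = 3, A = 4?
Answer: -1596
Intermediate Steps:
L(k, p) = 3 + p² (L(k, p) = p*p + 3 = p² + 3 = 3 + p²)
(-(-84)*(4 - 5))*L((3 - 4)/(-4 - 5), A) = (-(-84)*(4 - 5))*(3 + 4²) = (-(-84)*(-1))*(3 + 16) = -42*2*19 = -84*19 = -1596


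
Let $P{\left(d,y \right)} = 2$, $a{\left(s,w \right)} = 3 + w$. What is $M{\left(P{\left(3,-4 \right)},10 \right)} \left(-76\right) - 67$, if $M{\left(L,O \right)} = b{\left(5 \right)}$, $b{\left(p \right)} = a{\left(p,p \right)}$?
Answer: $-675$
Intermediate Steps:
$b{\left(p \right)} = 3 + p$
$M{\left(L,O \right)} = 8$ ($M{\left(L,O \right)} = 3 + 5 = 8$)
$M{\left(P{\left(3,-4 \right)},10 \right)} \left(-76\right) - 67 = 8 \left(-76\right) - 67 = -608 - 67 = -675$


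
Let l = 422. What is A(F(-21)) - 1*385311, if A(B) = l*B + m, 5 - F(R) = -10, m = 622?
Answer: -378359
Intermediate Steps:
F(R) = 15 (F(R) = 5 - 1*(-10) = 5 + 10 = 15)
A(B) = 622 + 422*B (A(B) = 422*B + 622 = 622 + 422*B)
A(F(-21)) - 1*385311 = (622 + 422*15) - 1*385311 = (622 + 6330) - 385311 = 6952 - 385311 = -378359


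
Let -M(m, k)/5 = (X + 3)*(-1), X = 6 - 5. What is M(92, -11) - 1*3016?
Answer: -2996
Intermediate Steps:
X = 1
M(m, k) = 20 (M(m, k) = -5*(1 + 3)*(-1) = -20*(-1) = -5*(-4) = 20)
M(92, -11) - 1*3016 = 20 - 1*3016 = 20 - 3016 = -2996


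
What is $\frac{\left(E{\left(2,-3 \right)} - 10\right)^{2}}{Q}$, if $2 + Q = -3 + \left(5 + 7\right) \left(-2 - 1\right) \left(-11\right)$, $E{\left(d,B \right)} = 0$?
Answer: $\frac{100}{391} \approx 0.25575$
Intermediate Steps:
$Q = 391$ ($Q = -2 - \left(3 - \left(5 + 7\right) \left(-2 - 1\right) \left(-11\right)\right) = -2 - \left(3 - 12 \left(-3\right) \left(-11\right)\right) = -2 - -393 = -2 + \left(-3 + 396\right) = -2 + 393 = 391$)
$\frac{\left(E{\left(2,-3 \right)} - 10\right)^{2}}{Q} = \frac{\left(0 - 10\right)^{2}}{391} = \left(-10\right)^{2} \cdot \frac{1}{391} = 100 \cdot \frac{1}{391} = \frac{100}{391}$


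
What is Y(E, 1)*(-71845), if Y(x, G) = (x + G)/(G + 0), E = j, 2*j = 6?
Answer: -287380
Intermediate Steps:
j = 3 (j = (½)*6 = 3)
E = 3
Y(x, G) = (G + x)/G
Y(E, 1)*(-71845) = ((1 + 3)/1)*(-71845) = (1*4)*(-71845) = 4*(-71845) = -287380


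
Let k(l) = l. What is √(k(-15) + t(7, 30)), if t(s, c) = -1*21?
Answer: 6*I ≈ 6.0*I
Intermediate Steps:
t(s, c) = -21
√(k(-15) + t(7, 30)) = √(-15 - 21) = √(-36) = 6*I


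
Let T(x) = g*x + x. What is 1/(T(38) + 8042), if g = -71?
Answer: 1/5382 ≈ 0.00018580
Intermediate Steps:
T(x) = -70*x (T(x) = -71*x + x = -70*x)
1/(T(38) + 8042) = 1/(-70*38 + 8042) = 1/(-2660 + 8042) = 1/5382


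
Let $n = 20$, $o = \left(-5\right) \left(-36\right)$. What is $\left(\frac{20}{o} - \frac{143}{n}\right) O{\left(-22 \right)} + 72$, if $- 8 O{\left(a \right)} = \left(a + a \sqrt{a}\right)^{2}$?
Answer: $- \frac{1064509}{120} + \frac{153307 i \sqrt{22}}{180} \approx -8870.9 + 3994.9 i$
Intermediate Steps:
$o = 180$
$O{\left(a \right)} = - \frac{\left(a + a^{\frac{3}{2}}\right)^{2}}{8}$ ($O{\left(a \right)} = - \frac{\left(a + a \sqrt{a}\right)^{2}}{8} = - \frac{\left(a + a^{\frac{3}{2}}\right)^{2}}{8}$)
$\left(\frac{20}{o} - \frac{143}{n}\right) O{\left(-22 \right)} + 72 = \left(\frac{20}{180} - \frac{143}{20}\right) \left(- \frac{\left(-22 + \left(-22\right)^{\frac{3}{2}}\right)^{2}}{8}\right) + 72 = \left(20 \cdot \frac{1}{180} - \frac{143}{20}\right) \left(- \frac{\left(-22 - 22 i \sqrt{22}\right)^{2}}{8}\right) + 72 = \left(\frac{1}{9} - \frac{143}{20}\right) \left(- \frac{\left(-22 - 22 i \sqrt{22}\right)^{2}}{8}\right) + 72 = - \frac{1267 \left(- \frac{\left(-22 - 22 i \sqrt{22}\right)^{2}}{8}\right)}{180} + 72 = \frac{1267 \left(-22 - 22 i \sqrt{22}\right)^{2}}{1440} + 72 = 72 + \frac{1267 \left(-22 - 22 i \sqrt{22}\right)^{2}}{1440}$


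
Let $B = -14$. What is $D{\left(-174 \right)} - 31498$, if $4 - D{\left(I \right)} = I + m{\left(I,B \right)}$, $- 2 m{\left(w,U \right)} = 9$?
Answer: $- \frac{62631}{2} \approx -31316.0$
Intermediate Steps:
$m{\left(w,U \right)} = - \frac{9}{2}$ ($m{\left(w,U \right)} = \left(- \frac{1}{2}\right) 9 = - \frac{9}{2}$)
$D{\left(I \right)} = \frac{17}{2} - I$ ($D{\left(I \right)} = 4 - \left(I - \frac{9}{2}\right) = 4 - \left(- \frac{9}{2} + I\right) = \frac{17}{2} - I$)
$D{\left(-174 \right)} - 31498 = \left(\frac{17}{2} - -174\right) - 31498 = \left(\frac{17}{2} + 174\right) - 31498 = \frac{365}{2} - 31498 = - \frac{62631}{2}$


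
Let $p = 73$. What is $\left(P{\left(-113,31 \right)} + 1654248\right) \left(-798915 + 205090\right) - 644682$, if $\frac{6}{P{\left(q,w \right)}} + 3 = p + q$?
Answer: $- \frac{42240378358176}{43} \approx -9.8233 \cdot 10^{11}$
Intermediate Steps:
$P{\left(q,w \right)} = \frac{6}{70 + q}$ ($P{\left(q,w \right)} = \frac{6}{-3 + \left(73 + q\right)} = \frac{6}{70 + q}$)
$\left(P{\left(-113,31 \right)} + 1654248\right) \left(-798915 + 205090\right) - 644682 = \left(\frac{6}{70 - 113} + 1654248\right) \left(-798915 + 205090\right) - 644682 = \left(\frac{6}{-43} + 1654248\right) \left(-593825\right) - 644682 = \left(6 \left(- \frac{1}{43}\right) + 1654248\right) \left(-593825\right) - 644682 = \left(- \frac{6}{43} + 1654248\right) \left(-593825\right) - 644682 = \frac{71132658}{43} \left(-593825\right) - 644682 = - \frac{42240350636850}{43} - 644682 = - \frac{42240378358176}{43}$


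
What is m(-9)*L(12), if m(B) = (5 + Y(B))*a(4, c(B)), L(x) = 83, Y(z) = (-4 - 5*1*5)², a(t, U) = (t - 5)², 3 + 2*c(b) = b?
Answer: 70218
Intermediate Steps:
c(b) = -3/2 + b/2
a(t, U) = (-5 + t)²
Y(z) = 841 (Y(z) = (-4 - 5*5)² = (-4 - 25)² = (-29)² = 841)
m(B) = 846 (m(B) = (5 + 841)*(-5 + 4)² = 846*(-1)² = 846*1 = 846)
m(-9)*L(12) = 846*83 = 70218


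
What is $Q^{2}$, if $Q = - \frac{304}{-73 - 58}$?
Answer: $\frac{92416}{17161} \approx 5.3852$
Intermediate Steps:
$Q = \frac{304}{131}$ ($Q = - \frac{304}{-131} = \left(-304\right) \left(- \frac{1}{131}\right) = \frac{304}{131} \approx 2.3206$)
$Q^{2} = \left(\frac{304}{131}\right)^{2} = \frac{92416}{17161}$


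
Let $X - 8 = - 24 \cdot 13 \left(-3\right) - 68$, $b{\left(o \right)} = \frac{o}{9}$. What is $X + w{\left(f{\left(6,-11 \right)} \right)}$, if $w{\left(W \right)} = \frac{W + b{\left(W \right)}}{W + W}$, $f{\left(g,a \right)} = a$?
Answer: $\frac{7889}{9} \approx 876.56$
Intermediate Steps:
$b{\left(o \right)} = \frac{o}{9}$ ($b{\left(o \right)} = o \frac{1}{9} = \frac{o}{9}$)
$X = 876$ ($X = 8 - \left(68 + 24 \cdot 13 \left(-3\right)\right) = 8 - -868 = 8 + \left(936 - 68\right) = 8 + 868 = 876$)
$w{\left(W \right)} = \frac{5}{9}$ ($w{\left(W \right)} = \frac{W + \frac{W}{9}}{W + W} = \frac{\frac{10}{9} W}{2 W} = \frac{10 W}{9} \frac{1}{2 W} = \frac{5}{9}$)
$X + w{\left(f{\left(6,-11 \right)} \right)} = 876 + \frac{5}{9} = \frac{7889}{9}$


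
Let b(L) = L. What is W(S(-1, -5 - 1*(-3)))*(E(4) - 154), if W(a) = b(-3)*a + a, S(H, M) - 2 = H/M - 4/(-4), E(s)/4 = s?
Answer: 966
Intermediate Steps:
E(s) = 4*s
S(H, M) = 3 + H/M (S(H, M) = 2 + (H/M - 4/(-4)) = 2 + (H/M - 4*(-1/4)) = 2 + (H/M + 1) = 2 + (1 + H/M) = 3 + H/M)
W(a) = -2*a (W(a) = -3*a + a = -2*a)
W(S(-1, -5 - 1*(-3)))*(E(4) - 154) = (-2*(3 - 1/(-5 - 1*(-3))))*(4*4 - 154) = (-2*(3 - 1/(-5 + 3)))*(16 - 154) = -2*(3 - 1/(-2))*(-138) = -2*(3 - 1*(-1/2))*(-138) = -2*(3 + 1/2)*(-138) = -2*7/2*(-138) = -7*(-138) = 966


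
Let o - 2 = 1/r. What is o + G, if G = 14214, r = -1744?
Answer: 24792703/1744 ≈ 14216.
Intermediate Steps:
o = 3487/1744 (o = 2 + 1/(-1744) = 2 - 1/1744 = 3487/1744 ≈ 1.9994)
o + G = 3487/1744 + 14214 = 24792703/1744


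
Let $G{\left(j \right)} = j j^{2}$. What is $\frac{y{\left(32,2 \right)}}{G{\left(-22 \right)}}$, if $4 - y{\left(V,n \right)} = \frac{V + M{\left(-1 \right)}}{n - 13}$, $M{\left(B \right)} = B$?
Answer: $- \frac{75}{117128} \approx -0.00064033$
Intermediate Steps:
$y{\left(V,n \right)} = 4 - \frac{-1 + V}{-13 + n}$ ($y{\left(V,n \right)} = 4 - \frac{V - 1}{n - 13} = 4 - \frac{-1 + V}{-13 + n}$)
$G{\left(j \right)} = j^{3}$
$\frac{y{\left(32,2 \right)}}{G{\left(-22 \right)}} = \frac{\frac{1}{-13 + 2} \left(-51 - 32 + 4 \cdot 2\right)}{\left(-22\right)^{3}} = \frac{\frac{1}{-11} \left(-51 - 32 + 8\right)}{-10648} = \left(- \frac{1}{11}\right) \left(-75\right) \left(- \frac{1}{10648}\right) = \frac{75}{11} \left(- \frac{1}{10648}\right) = - \frac{75}{117128}$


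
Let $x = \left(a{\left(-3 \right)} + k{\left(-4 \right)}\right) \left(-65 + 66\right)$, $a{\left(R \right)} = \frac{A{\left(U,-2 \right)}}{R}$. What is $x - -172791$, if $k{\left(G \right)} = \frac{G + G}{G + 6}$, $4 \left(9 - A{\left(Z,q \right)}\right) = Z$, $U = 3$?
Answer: $\frac{691137}{4} \approx 1.7278 \cdot 10^{5}$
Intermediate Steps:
$A{\left(Z,q \right)} = 9 - \frac{Z}{4}$
$k{\left(G \right)} = \frac{2 G}{6 + G}$
$a{\left(R \right)} = \frac{33}{4 R}$ ($a{\left(R \right)} = \frac{9 - \frac{3}{4}}{R} = \frac{33}{4 R}$)
$x = - \frac{27}{4}$ ($x = \left(\frac{33}{4 \left(-3\right)} + 2 \left(-4\right) \frac{1}{6 - 4}\right) \left(-65 + 66\right) = \left(\frac{33}{4} \left(- \frac{1}{3}\right) + 2 \left(-4\right) \frac{1}{2}\right) 1 = \left(- \frac{11}{4} + 2 \left(-4\right) \frac{1}{2}\right) 1 = \left(- \frac{11}{4} - 4\right) 1 = \left(- \frac{27}{4}\right) 1 = - \frac{27}{4} \approx -6.75$)
$x - -172791 = - \frac{27}{4} - -172791 = - \frac{27}{4} + 172791 = \frac{691137}{4}$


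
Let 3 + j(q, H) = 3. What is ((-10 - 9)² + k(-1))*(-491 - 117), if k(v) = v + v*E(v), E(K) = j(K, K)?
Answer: -218880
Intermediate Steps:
j(q, H) = 0 (j(q, H) = -3 + 3 = 0)
E(K) = 0
k(v) = v (k(v) = v + v*0 = v + 0 = v)
((-10 - 9)² + k(-1))*(-491 - 117) = ((-10 - 9)² - 1)*(-491 - 117) = ((-19)² - 1)*(-608) = (361 - 1)*(-608) = 360*(-608) = -218880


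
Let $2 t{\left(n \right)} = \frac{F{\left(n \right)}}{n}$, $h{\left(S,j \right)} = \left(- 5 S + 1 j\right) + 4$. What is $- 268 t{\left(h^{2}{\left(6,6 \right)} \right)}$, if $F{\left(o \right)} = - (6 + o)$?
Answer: $\frac{13601}{100} \approx 136.01$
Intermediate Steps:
$h{\left(S,j \right)} = 4 + j - 5 S$ ($h{\left(S,j \right)} = \left(- 5 S + j\right) + 4 = \left(j - 5 S\right) + 4 = 4 + j - 5 S$)
$F{\left(o \right)} = -6 - o$
$t{\left(n \right)} = \frac{-6 - n}{2 n}$ ($t{\left(n \right)} = \frac{\left(-6 - n\right) \frac{1}{n}}{2} = \frac{\frac{1}{n} \left(-6 - n\right)}{2} = \frac{-6 - n}{2 n}$)
$- 268 t{\left(h^{2}{\left(6,6 \right)} \right)} = - 268 \frac{-6 - \left(4 + 6 - 30\right)^{2}}{2 \left(4 + 6 - 30\right)^{2}} = - 268 \frac{-6 - \left(-20\right)^{2}}{2 \left(-20\right)^{2}} = - 268 \frac{-6 - 400}{2 \cdot 400} = - 268 \cdot \frac{1}{2} \cdot \frac{1}{400} \left(-6 - 400\right) = - 268 \cdot \frac{1}{2} \cdot \frac{1}{400} \left(-406\right) = \left(-268\right) \left(- \frac{203}{400}\right) = \frac{13601}{100}$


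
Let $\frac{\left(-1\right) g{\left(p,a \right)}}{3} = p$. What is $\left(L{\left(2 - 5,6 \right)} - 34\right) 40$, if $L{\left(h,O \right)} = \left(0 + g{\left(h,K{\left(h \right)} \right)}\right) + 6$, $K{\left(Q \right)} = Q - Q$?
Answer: $-760$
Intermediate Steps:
$K{\left(Q \right)} = 0$
$g{\left(p,a \right)} = - 3 p$
$L{\left(h,O \right)} = 6 - 3 h$ ($L{\left(h,O \right)} = \left(0 - 3 h\right) + 6 = - 3 h + 6 = 6 - 3 h$)
$\left(L{\left(2 - 5,6 \right)} - 34\right) 40 = \left(\left(6 - 3 \left(2 - 5\right)\right) - 34\right) 40 = \left(\left(6 - -9\right) - 34\right) 40 = \left(\left(6 + 9\right) - 34\right) 40 = \left(15 - 34\right) 40 = \left(-19\right) 40 = -760$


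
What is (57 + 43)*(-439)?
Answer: -43900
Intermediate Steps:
(57 + 43)*(-439) = 100*(-439) = -43900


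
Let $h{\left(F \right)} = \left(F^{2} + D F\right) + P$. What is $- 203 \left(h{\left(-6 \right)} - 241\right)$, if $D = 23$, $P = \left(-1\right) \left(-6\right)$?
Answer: $68411$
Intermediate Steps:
$P = 6$
$h{\left(F \right)} = 6 + F^{2} + 23 F$ ($h{\left(F \right)} = \left(F^{2} + 23 F\right) + 6 = 6 + F^{2} + 23 F$)
$- 203 \left(h{\left(-6 \right)} - 241\right) = - 203 \left(\left(6 + \left(-6\right)^{2} + 23 \left(-6\right)\right) - 241\right) = - 203 \left(\left(6 + 36 - 138\right) - 241\right) = - 203 \left(-96 - 241\right) = \left(-203\right) \left(-337\right) = 68411$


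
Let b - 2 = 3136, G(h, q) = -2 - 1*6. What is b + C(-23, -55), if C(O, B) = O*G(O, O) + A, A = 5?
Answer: 3327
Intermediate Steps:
G(h, q) = -8 (G(h, q) = -2 - 6 = -8)
b = 3138 (b = 2 + 3136 = 3138)
C(O, B) = 5 - 8*O (C(O, B) = O*(-8) + 5 = -8*O + 5 = 5 - 8*O)
b + C(-23, -55) = 3138 + (5 - 8*(-23)) = 3138 + (5 + 184) = 3138 + 189 = 3327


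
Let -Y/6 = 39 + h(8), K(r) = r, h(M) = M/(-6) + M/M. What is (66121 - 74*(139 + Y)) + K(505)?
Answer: 73508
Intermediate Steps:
h(M) = 1 - M/6 (h(M) = M*(-⅙) + 1 = -M/6 + 1 = 1 - M/6)
Y = -232 (Y = -6*(39 + (1 - ⅙*8)) = -6*(39 + (1 - 4/3)) = -6*(39 - ⅓) = -6*116/3 = -232)
(66121 - 74*(139 + Y)) + K(505) = (66121 - 74*(139 - 232)) + 505 = (66121 - 74*(-93)) + 505 = (66121 + 6882) + 505 = 73003 + 505 = 73508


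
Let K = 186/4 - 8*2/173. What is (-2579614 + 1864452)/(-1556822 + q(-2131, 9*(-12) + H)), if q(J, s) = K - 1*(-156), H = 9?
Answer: 10758524/23416973 ≈ 0.45943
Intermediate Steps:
K = 16057/346 (K = 186*(¼) - 16*1/173 = 93/2 - 16/173 = 16057/346 ≈ 46.408)
q(J, s) = 70033/346 (q(J, s) = 16057/346 - 1*(-156) = 16057/346 + 156 = 70033/346)
(-2579614 + 1864452)/(-1556822 + q(-2131, 9*(-12) + H)) = (-2579614 + 1864452)/(-1556822 + 70033/346) = -715162/(-538590379/346) = -715162*(-346/538590379) = 10758524/23416973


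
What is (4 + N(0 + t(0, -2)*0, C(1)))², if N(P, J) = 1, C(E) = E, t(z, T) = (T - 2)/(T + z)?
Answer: 25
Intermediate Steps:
t(z, T) = (-2 + T)/(T + z)
(4 + N(0 + t(0, -2)*0, C(1)))² = (4 + 1)² = 5² = 25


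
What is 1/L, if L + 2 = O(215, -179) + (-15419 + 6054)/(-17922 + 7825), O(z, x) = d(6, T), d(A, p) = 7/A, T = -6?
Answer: 60582/5705 ≈ 10.619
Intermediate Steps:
O(z, x) = 7/6
L = 5705/60582 (L = -2 + (7/6 + (-15419 + 6054)/(-17922 + 7825)) = -2 + (7/6 - 9365/(-10097)) = -2 + (7/6 - 9365*(-1/10097)) = -2 + (7/6 + 9365/10097) = -2 + 126869/60582 = 5705/60582 ≈ 0.094170)
1/L = 1/(5705/60582) = 60582/5705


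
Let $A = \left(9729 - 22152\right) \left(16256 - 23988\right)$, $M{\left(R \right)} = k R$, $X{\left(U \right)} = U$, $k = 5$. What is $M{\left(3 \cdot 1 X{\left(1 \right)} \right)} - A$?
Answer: $-96054621$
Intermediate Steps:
$M{\left(R \right)} = 5 R$
$A = 96054636$ ($A = \left(-12423\right) \left(-7732\right) = 96054636$)
$M{\left(3 \cdot 1 X{\left(1 \right)} \right)} - A = 5 \cdot 3 \cdot 1 \cdot 1 - 96054636 = 5 \cdot 3 \cdot 1 - 96054636 = 5 \cdot 3 - 96054636 = 15 - 96054636 = -96054621$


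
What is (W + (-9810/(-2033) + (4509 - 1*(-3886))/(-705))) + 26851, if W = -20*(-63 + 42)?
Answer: 7815283766/286653 ≈ 27264.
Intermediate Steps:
W = 420 (W = -20*(-21) = 420)
(W + (-9810/(-2033) + (4509 - 1*(-3886))/(-705))) + 26851 = (420 + (-9810/(-2033) + (4509 - 1*(-3886))/(-705))) + 26851 = (420 + (-9810*(-1/2033) + (4509 + 3886)*(-1/705))) + 26851 = (420 + (9810/2033 + 8395*(-1/705))) + 26851 = (420 + (9810/2033 - 1679/141)) + 26851 = (420 - 2030197/286653) + 26851 = 118364063/286653 + 26851 = 7815283766/286653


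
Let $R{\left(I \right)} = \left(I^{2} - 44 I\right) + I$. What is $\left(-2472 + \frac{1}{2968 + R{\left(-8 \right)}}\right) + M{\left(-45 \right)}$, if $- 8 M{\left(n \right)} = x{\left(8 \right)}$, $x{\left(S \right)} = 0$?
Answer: $- \frac{8345471}{3376} \approx -2472.0$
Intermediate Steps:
$M{\left(n \right)} = 0$ ($M{\left(n \right)} = \left(- \frac{1}{8}\right) 0 = 0$)
$R{\left(I \right)} = I^{2} - 43 I$
$\left(-2472 + \frac{1}{2968 + R{\left(-8 \right)}}\right) + M{\left(-45 \right)} = \left(-2472 + \frac{1}{2968 - 8 \left(-43 - 8\right)}\right) + 0 = \left(-2472 + \frac{1}{2968 - -408}\right) + 0 = \left(-2472 + \frac{1}{2968 + 408}\right) + 0 = \left(-2472 + \frac{1}{3376}\right) + 0 = - \frac{8345471}{3376} + 0 = - \frac{8345471}{3376}$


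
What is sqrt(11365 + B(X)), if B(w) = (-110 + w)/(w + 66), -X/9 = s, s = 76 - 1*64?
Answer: sqrt(5014254)/21 ≈ 106.63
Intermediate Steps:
s = 12 (s = 76 - 64 = 12)
X = -108 (X = -9*12 = -108)
B(w) = (-110 + w)/(66 + w)
sqrt(11365 + B(X)) = sqrt(11365 + (-110 - 108)/(66 - 108)) = sqrt(11365 - 218/(-42)) = sqrt(11365 - 1/42*(-218)) = sqrt(11365 + 109/21) = sqrt(238774/21) = sqrt(5014254)/21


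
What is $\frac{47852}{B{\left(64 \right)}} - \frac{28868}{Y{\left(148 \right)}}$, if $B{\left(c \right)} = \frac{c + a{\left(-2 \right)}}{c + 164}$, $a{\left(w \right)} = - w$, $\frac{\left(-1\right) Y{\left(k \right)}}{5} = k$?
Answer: $\frac{336478947}{2035} \approx 1.6535 \cdot 10^{5}$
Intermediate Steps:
$Y{\left(k \right)} = - 5 k$
$B{\left(c \right)} = \frac{2 + c}{164 + c}$ ($B{\left(c \right)} = \frac{c - -2}{c + 164} = \frac{c + 2}{164 + c} = \frac{2 + c}{164 + c}$)
$\frac{47852}{B{\left(64 \right)}} - \frac{28868}{Y{\left(148 \right)}} = \frac{47852}{\frac{1}{164 + 64} \left(2 + 64\right)} - \frac{28868}{\left(-5\right) 148} = \frac{47852}{\frac{1}{228} \cdot 66} - \frac{28868}{-740} = \frac{47852}{\frac{1}{228} \cdot 66} - - \frac{7217}{185} = \frac{47852}{\frac{11}{38}} + \frac{7217}{185} = 47852 \cdot \frac{38}{11} + \frac{7217}{185} = \frac{1818376}{11} + \frac{7217}{185} = \frac{336478947}{2035}$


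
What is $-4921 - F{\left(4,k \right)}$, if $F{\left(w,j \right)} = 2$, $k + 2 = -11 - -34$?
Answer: $-4923$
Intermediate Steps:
$k = 21$ ($k = -2 - -23 = -2 + \left(-11 + 34\right) = -2 + 23 = 21$)
$-4921 - F{\left(4,k \right)} = -4921 - 2 = -4923$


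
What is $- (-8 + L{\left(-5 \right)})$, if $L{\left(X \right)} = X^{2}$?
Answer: $-17$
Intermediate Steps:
$- (-8 + L{\left(-5 \right)}) = - (-8 + \left(-5\right)^{2}) = - (-8 + 25) = \left(-1\right) 17 = -17$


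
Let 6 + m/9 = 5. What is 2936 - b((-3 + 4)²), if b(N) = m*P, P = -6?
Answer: 2882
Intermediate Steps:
m = -9 (m = -54 + 9*5 = -54 + 45 = -9)
b(N) = 54 (b(N) = -9*(-6) = 54)
2936 - b((-3 + 4)²) = 2936 - 1*54 = 2936 - 54 = 2882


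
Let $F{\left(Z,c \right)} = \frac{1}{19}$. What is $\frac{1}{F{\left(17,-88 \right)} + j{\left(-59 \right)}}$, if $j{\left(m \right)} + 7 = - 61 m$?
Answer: $\frac{19}{68249} \approx 0.00027839$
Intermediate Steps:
$F{\left(Z,c \right)} = \frac{1}{19}$
$j{\left(m \right)} = -7 - 61 m$
$\frac{1}{F{\left(17,-88 \right)} + j{\left(-59 \right)}} = \frac{1}{\frac{1}{19} - -3592} = \frac{1}{\frac{1}{19} + \left(-7 + 3599\right)} = \frac{1}{\frac{1}{19} + 3592} = \frac{1}{\frac{68249}{19}} = \frac{19}{68249}$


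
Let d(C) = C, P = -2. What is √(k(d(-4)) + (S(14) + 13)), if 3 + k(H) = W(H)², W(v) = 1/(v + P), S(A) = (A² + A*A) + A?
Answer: √14977/6 ≈ 20.397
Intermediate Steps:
S(A) = A + 2*A² (S(A) = (A² + A²) + A = 2*A² + A = A + 2*A²)
W(v) = 1/(-2 + v) (W(v) = 1/(v - 2) = 1/(-2 + v))
k(H) = -3 + (-2 + H)⁻² (k(H) = -3 + (1/(-2 + H))² = -3 + (-2 + H)⁻²)
√(k(d(-4)) + (S(14) + 13)) = √((-3 + (-2 - 4)⁻²) + (14*(1 + 2*14) + 13)) = √((-3 + (-6)⁻²) + (14*(1 + 28) + 13)) = √((-3 + 1/36) + (14*29 + 13)) = √(-107/36 + (406 + 13)) = √(-107/36 + 419) = √(14977/36) = √14977/6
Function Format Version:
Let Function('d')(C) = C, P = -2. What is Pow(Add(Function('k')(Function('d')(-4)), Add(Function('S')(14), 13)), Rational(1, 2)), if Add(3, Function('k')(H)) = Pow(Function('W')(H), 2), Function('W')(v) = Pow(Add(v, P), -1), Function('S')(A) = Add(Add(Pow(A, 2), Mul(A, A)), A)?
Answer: Mul(Rational(1, 6), Pow(14977, Rational(1, 2))) ≈ 20.397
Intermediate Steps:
Function('S')(A) = Add(A, Mul(2, Pow(A, 2))) (Function('S')(A) = Add(Add(Pow(A, 2), Pow(A, 2)), A) = Add(Mul(2, Pow(A, 2)), A) = Add(A, Mul(2, Pow(A, 2))))
Function('W')(v) = Pow(Add(-2, v), -1) (Function('W')(v) = Pow(Add(v, -2), -1) = Pow(Add(-2, v), -1))
Function('k')(H) = Add(-3, Pow(Add(-2, H), -2)) (Function('k')(H) = Add(-3, Pow(Pow(Add(-2, H), -1), 2)) = Add(-3, Pow(Add(-2, H), -2)))
Pow(Add(Function('k')(Function('d')(-4)), Add(Function('S')(14), 13)), Rational(1, 2)) = Pow(Add(Add(-3, Pow(Add(-2, -4), -2)), Add(Mul(14, Add(1, Mul(2, 14))), 13)), Rational(1, 2)) = Pow(Add(Add(-3, Pow(-6, -2)), Add(Mul(14, Add(1, 28)), 13)), Rational(1, 2)) = Pow(Add(Add(-3, Rational(1, 36)), Add(Mul(14, 29), 13)), Rational(1, 2)) = Pow(Add(Rational(-107, 36), Add(406, 13)), Rational(1, 2)) = Pow(Add(Rational(-107, 36), 419), Rational(1, 2)) = Pow(Rational(14977, 36), Rational(1, 2)) = Mul(Rational(1, 6), Pow(14977, Rational(1, 2)))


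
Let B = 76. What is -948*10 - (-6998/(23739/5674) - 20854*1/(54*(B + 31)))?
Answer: -178399013633/22860657 ≈ -7803.8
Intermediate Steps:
-948*10 - (-6998/(23739/5674) - 20854*1/(54*(B + 31))) = -948*10 - (-6998/(23739/5674) - 20854*1/(54*(76 + 31))) = -9480 - (-6998/(23739*(1/5674)) - 20854/(54*107)) = -9480 - (-6998/23739/5674 - 20854/5778) = -9480 - (-6998*5674/23739 - 20854*1/5778) = -9480 - (-39706652/23739 - 10427/2889) = -9480 - 1*(-38320014727/22860657) = -9480 + 38320014727/22860657 = -178399013633/22860657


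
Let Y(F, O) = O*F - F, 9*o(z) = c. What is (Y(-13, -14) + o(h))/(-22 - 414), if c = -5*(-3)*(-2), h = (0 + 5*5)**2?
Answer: -575/1308 ≈ -0.43960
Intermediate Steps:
h = 625 (h = (0 + 25)**2 = 25**2 = 625)
c = -30 (c = 15*(-2) = -30)
o(z) = -10/3 (o(z) = (1/9)*(-30) = -10/3)
Y(F, O) = -F + F*O (Y(F, O) = F*O - F = -F + F*O)
(Y(-13, -14) + o(h))/(-22 - 414) = (-13*(-1 - 14) - 10/3)/(-22 - 414) = (-13*(-15) - 10/3)/(-436) = (195 - 10/3)*(-1/436) = (575/3)*(-1/436) = -575/1308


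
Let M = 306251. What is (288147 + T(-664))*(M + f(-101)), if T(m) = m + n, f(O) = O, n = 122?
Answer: 88050270750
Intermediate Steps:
T(m) = 122 + m (T(m) = m + 122 = 122 + m)
(288147 + T(-664))*(M + f(-101)) = (288147 + (122 - 664))*(306251 - 101) = (288147 - 542)*306150 = 287605*306150 = 88050270750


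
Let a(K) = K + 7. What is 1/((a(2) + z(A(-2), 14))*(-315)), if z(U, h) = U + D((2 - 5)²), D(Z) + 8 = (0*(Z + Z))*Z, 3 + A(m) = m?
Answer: 1/1260 ≈ 0.00079365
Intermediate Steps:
A(m) = -3 + m
a(K) = 7 + K
D(Z) = -8 (D(Z) = -8 + (0*(Z + Z))*Z = -8 + (0*(2*Z))*Z = -8 + 0*Z = -8 + 0 = -8)
z(U, h) = -8 + U (z(U, h) = U - 8 = -8 + U)
1/((a(2) + z(A(-2), 14))*(-315)) = 1/(((7 + 2) + (-8 + (-3 - 2)))*(-315)) = 1/((9 + (-8 - 5))*(-315)) = 1/((9 - 13)*(-315)) = 1/(-4*(-315)) = 1/1260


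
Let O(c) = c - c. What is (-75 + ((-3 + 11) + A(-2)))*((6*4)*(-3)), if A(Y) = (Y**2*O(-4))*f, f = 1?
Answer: 4824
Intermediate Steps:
O(c) = 0
A(Y) = 0 (A(Y) = (Y**2*0)*1 = 0*1 = 0)
(-75 + ((-3 + 11) + A(-2)))*((6*4)*(-3)) = (-75 + ((-3 + 11) + 0))*((6*4)*(-3)) = (-75 + (8 + 0))*(24*(-3)) = (-75 + 8)*(-72) = -67*(-72) = 4824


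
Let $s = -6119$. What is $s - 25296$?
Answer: $-31415$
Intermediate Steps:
$s - 25296 = -6119 - 25296 = -31415$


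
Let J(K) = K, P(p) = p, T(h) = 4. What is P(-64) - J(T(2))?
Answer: -68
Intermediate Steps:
P(-64) - J(T(2)) = -64 - 1*4 = -64 - 4 = -68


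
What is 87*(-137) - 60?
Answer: -11979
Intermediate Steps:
87*(-137) - 60 = -11919 - 60 = -11979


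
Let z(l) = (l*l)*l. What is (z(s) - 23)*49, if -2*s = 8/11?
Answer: -1503173/1331 ≈ -1129.4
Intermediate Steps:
s = -4/11 ≈ -0.36364
z(l) = l**3 (z(l) = l**2*l = l**3)
(z(s) - 23)*49 = ((-4/11)**3 - 23)*49 = (-64/1331 - 23)*49 = -30677/1331*49 = -1503173/1331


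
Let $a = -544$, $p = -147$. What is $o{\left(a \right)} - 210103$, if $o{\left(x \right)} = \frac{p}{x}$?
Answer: $- \frac{114295885}{544} \approx -2.101 \cdot 10^{5}$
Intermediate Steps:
$o{\left(x \right)} = - \frac{147}{x}$
$o{\left(a \right)} - 210103 = - \frac{147}{-544} - 210103 = \left(-147\right) \left(- \frac{1}{544}\right) - 210103 = \frac{147}{544} - 210103 = - \frac{114295885}{544}$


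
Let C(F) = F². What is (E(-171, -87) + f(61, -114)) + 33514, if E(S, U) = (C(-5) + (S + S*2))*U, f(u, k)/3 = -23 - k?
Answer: 76243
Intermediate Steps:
f(u, k) = -69 - 3*k (f(u, k) = 3*(-23 - k) = -69 - 3*k)
E(S, U) = U*(25 + 3*S) (E(S, U) = ((-5)² + (S + S*2))*U = (25 + (S + 2*S))*U = (25 + 3*S)*U = U*(25 + 3*S))
(E(-171, -87) + f(61, -114)) + 33514 = (-87*(25 + 3*(-171)) + (-69 - 3*(-114))) + 33514 = (-87*(25 - 513) + (-69 + 342)) + 33514 = (-87*(-488) + 273) + 33514 = (42456 + 273) + 33514 = 42729 + 33514 = 76243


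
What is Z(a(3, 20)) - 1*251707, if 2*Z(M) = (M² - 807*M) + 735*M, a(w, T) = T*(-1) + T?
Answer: -251707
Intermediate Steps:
a(w, T) = 0 (a(w, T) = -T + T = 0)
Z(M) = M²/2 - 36*M (Z(M) = ((M² - 807*M) + 735*M)/2 = (M² - 72*M)/2 = M²/2 - 36*M)
Z(a(3, 20)) - 1*251707 = (½)*0*(-72 + 0) - 1*251707 = (½)*0*(-72) - 251707 = 0 - 251707 = -251707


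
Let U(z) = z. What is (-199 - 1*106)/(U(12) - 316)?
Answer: 305/304 ≈ 1.0033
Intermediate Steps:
(-199 - 1*106)/(U(12) - 316) = (-199 - 1*106)/(12 - 316) = (-199 - 106)/(-304) = -305*(-1/304) = 305/304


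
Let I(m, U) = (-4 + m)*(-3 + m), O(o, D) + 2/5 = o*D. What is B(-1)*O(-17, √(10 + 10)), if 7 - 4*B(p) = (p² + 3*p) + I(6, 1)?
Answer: -3/10 - 51*√5/2 ≈ -57.320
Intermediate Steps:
O(o, D) = -⅖ + D*o (O(o, D) = -⅖ + o*D = -⅖ + D*o)
B(p) = ¼ - 3*p/4 - p²/4 (B(p) = 7/4 - ((p² + 3*p) + (12 + 6² - 7*6))/4 = 7/4 - ((p² + 3*p) + (12 + 36 - 42))/4 = 7/4 - ((p² + 3*p) + 6)/4 = 7/4 - (6 + p² + 3*p)/4 = 7/4 + (-3/2 - 3*p/4 - p²/4) = ¼ - 3*p/4 - p²/4)
B(-1)*O(-17, √(10 + 10)) = (¼ - ¾*(-1) - ¼*(-1)²)*(-⅖ + √(10 + 10)*(-17)) = (¼ + ¾ - ¼*1)*(-⅖ + √20*(-17)) = (¼ + ¾ - ¼)*(-⅖ + (2*√5)*(-17)) = 3*(-⅖ - 34*√5)/4 = -3/10 - 51*√5/2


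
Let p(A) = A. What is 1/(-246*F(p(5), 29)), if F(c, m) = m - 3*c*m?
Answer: 1/99876 ≈ 1.0012e-5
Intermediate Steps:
F(c, m) = m - 3*c*m
1/(-246*F(p(5), 29)) = 1/(-7134*(1 - 3*5)) = 1/(-7134*(1 - 15)) = 1/(-7134*(-14)) = 1/(-246*(-406)) = 1/99876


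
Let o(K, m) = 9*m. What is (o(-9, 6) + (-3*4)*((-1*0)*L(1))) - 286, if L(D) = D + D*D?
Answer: -232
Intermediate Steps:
L(D) = D + D²
(o(-9, 6) + (-3*4)*((-1*0)*L(1))) - 286 = (9*6 + (-3*4)*((-1*0)*(1*(1 + 1)))) - 286 = (54 - 0*1*2) - 286 = (54 - 0*2) - 286 = (54 - 12*0) - 286 = (54 + 0) - 286 = 54 - 286 = -232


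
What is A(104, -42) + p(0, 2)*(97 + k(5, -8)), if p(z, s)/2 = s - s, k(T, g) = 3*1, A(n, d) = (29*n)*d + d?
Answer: -126714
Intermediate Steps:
A(n, d) = d + 29*d*n (A(n, d) = 29*d*n + d = d + 29*d*n)
k(T, g) = 3
p(z, s) = 0 (p(z, s) = 2*(s - s) = 2*0 = 0)
A(104, -42) + p(0, 2)*(97 + k(5, -8)) = -42*(1 + 29*104) + 0*(97 + 3) = -42*(1 + 3016) + 0*100 = -42*3017 + 0 = -126714 + 0 = -126714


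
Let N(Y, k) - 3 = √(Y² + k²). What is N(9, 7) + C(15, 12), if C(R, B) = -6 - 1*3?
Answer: -6 + √130 ≈ 5.4018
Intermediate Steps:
N(Y, k) = 3 + √(Y² + k²)
C(R, B) = -9 (C(R, B) = -6 - 3 = -9)
N(9, 7) + C(15, 12) = (3 + √(9² + 7²)) - 9 = (3 + √(81 + 49)) - 9 = (3 + √130) - 9 = -6 + √130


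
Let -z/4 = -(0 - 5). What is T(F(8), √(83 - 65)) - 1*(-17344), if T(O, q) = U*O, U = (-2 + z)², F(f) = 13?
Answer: 23636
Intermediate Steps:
z = -20 (z = -(-4)*(0 - 5) = -(-4)*(-5) = -4*5 = -20)
U = 484 (U = (-2 - 20)² = (-22)² = 484)
T(O, q) = 484*O
T(F(8), √(83 - 65)) - 1*(-17344) = 484*13 - 1*(-17344) = 6292 + 17344 = 23636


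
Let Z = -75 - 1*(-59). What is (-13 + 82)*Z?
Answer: -1104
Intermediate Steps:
Z = -16 (Z = -75 + 59 = -16)
(-13 + 82)*Z = (-13 + 82)*(-16) = 69*(-16) = -1104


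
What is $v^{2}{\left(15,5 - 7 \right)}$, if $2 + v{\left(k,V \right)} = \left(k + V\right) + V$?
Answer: $81$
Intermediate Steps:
$v{\left(k,V \right)} = -2 + k + 2 V$ ($v{\left(k,V \right)} = -2 + \left(\left(k + V\right) + V\right) = -2 + \left(\left(V + k\right) + V\right) = -2 + \left(k + 2 V\right) = -2 + k + 2 V$)
$v^{2}{\left(15,5 - 7 \right)} = \left(-2 + 15 + 2 \left(5 - 7\right)\right)^{2} = \left(-2 + 15 + 2 \left(-2\right)\right)^{2} = \left(-2 + 15 - 4\right)^{2} = 9^{2} = 81$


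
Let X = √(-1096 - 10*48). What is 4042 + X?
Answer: 4042 + 2*I*√394 ≈ 4042.0 + 39.699*I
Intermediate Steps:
X = 2*I*√394 (X = √(-1096 - 480) = √(-1576) = 2*I*√394 ≈ 39.699*I)
4042 + X = 4042 + 2*I*√394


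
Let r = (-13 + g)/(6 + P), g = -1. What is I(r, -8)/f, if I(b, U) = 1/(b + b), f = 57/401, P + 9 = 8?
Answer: -2005/1596 ≈ -1.2563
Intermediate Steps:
P = -1 (P = -9 + 8 = -1)
r = -14/5 (r = (-13 - 1)/(6 - 1) = -14/5 ≈ -2.8000)
f = 57/401 (f = 57*(1/401) = 57/401 ≈ 0.14214)
I(b, U) = 1/(2*b)
I(r, -8)/f = (1/(2*(-14/5)))/(57/401) = ((½)*(-5/14))*(401/57) = -5/28*401/57 = -2005/1596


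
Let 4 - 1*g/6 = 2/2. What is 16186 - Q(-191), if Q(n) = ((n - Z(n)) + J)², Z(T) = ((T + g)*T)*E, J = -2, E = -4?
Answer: -17418440255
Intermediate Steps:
g = 18 (g = 24 - 12/2 = 24 - 6*1 = 24 - 6 = 18)
Z(T) = -4*T*(18 + T) (Z(T) = ((T + 18)*T)*(-4) = ((18 + T)*T)*(-4) = (T*(18 + T))*(-4) = -4*T*(18 + T))
Q(n) = (-2 + n + 4*n*(18 + n))² (Q(n) = ((n - (-4)*n*(18 + n)) - 2)² = ((n + 4*n*(18 + n)) - 2)² = (-2 + n + 4*n*(18 + n))²)
16186 - Q(-191) = 16186 - (-2 - 191 + 4*(-191)*(18 - 191))² = 16186 - (-2 - 191 + 4*(-191)*(-173))² = 16186 - (-2 - 191 + 132172)² = 16186 - 1*131979² = 16186 - 1*17418456441 = 16186 - 17418456441 = -17418440255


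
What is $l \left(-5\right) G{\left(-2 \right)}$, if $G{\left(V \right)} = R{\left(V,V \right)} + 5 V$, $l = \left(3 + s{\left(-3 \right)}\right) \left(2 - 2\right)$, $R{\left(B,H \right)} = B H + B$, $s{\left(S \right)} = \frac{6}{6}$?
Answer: $0$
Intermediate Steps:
$s{\left(S \right)} = 1$ ($s{\left(S \right)} = 6 \cdot \frac{1}{6} = 1$)
$R{\left(B,H \right)} = B + B H$
$l = 0$ ($l = \left(3 + 1\right) \left(2 - 2\right) = 4 \cdot 0 = 0$)
$G{\left(V \right)} = 5 V + V \left(1 + V\right)$ ($G{\left(V \right)} = V \left(1 + V\right) + 5 V = 5 V + V \left(1 + V\right)$)
$l \left(-5\right) G{\left(-2 \right)} = 0 \left(-5\right) \left(- 2 \left(6 - 2\right)\right) = 0 \left(\left(-2\right) 4\right) = 0 \left(-8\right) = 0$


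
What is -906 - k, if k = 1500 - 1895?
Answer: -511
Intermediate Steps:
k = -395
-906 - k = -906 - 1*(-395) = -906 + 395 = -511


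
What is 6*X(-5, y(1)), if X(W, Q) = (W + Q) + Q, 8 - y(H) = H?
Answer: 54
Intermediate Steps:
y(H) = 8 - H
X(W, Q) = W + 2*Q (X(W, Q) = (Q + W) + Q = W + 2*Q)
6*X(-5, y(1)) = 6*(-5 + 2*(8 - 1*1)) = 6*(-5 + 2*(8 - 1)) = 6*(-5 + 2*7) = 6*(-5 + 14) = 6*9 = 54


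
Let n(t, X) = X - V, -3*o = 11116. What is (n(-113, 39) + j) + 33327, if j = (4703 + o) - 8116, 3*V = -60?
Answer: 78803/3 ≈ 26268.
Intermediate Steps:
o = -11116/3 (o = -⅓*11116 = -11116/3 ≈ -3705.3)
V = -20 (V = (⅓)*(-60) = -20)
j = -21355/3 (j = (4703 - 11116/3) - 8116 = 2993/3 - 8116 = -21355/3 ≈ -7118.3)
n(t, X) = 20 + X (n(t, X) = X - 1*(-20) = X + 20 = 20 + X)
(n(-113, 39) + j) + 33327 = ((20 + 39) - 21355/3) + 33327 = (59 - 21355/3) + 33327 = -21178/3 + 33327 = 78803/3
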